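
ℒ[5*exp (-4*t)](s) 5/ (s + 4)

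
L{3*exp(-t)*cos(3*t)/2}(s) 3*(s + 1)/(2*((s + 1)^2 + 9))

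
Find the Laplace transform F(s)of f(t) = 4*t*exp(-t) 4/(s + 1)^2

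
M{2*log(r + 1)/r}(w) -2*pi*csc(pi*w)/(w - 1)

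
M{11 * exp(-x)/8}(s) 11 * gamma(s)/8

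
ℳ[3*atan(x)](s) -3*pi*sec(pi*s/2) /(2*s) 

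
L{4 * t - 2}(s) 4/s^2 - 2/s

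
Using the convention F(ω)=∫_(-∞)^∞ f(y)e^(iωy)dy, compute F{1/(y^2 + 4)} pi * exp(-2 * Abs(ω))/2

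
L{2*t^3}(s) 12/s^4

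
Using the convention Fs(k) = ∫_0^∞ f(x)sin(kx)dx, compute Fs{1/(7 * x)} pi/14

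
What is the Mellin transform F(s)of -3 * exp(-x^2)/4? -3 * gamma(s/2)/8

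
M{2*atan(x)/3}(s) -pi*sec(pi*s/2)/(3*s)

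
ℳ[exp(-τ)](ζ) gamma(ζ)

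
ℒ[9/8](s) 9/(8*s)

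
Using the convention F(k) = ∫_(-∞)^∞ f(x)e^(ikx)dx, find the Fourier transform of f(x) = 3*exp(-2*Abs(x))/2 6/(k^2 + 4)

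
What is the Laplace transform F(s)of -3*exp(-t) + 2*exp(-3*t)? 2/(s + 3) - 3/(s + 1)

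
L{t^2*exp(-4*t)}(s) 2/(s + 4)^3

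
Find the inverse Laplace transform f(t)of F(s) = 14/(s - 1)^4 7*t^3*exp(t)/3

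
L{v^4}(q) 24/q^5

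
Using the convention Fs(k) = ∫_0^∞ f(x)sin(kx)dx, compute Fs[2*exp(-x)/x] 2*atan(k)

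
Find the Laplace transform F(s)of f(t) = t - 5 s^(-2)-5/s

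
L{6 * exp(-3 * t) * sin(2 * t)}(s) 12/((s + 3)^2 + 4)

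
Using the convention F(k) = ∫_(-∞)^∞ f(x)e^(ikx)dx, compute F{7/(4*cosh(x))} 7*pi/(4*cosh(pi*k/2))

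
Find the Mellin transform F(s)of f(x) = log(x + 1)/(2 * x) -pi * csc(pi * s)/(2 * s - 2)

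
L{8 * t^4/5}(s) 192/(5 * s^5)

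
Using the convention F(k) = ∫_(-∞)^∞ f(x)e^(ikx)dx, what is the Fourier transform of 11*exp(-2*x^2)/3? 11*sqrt(2)*sqrt(pi)*exp(-k^2/8)/6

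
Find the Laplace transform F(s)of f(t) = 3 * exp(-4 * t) 3/(s + 4)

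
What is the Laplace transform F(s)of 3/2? 3/(2 * s)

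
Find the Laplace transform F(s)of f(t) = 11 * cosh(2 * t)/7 11 * s/(7 * (s^2 - 4))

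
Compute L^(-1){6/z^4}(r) r^3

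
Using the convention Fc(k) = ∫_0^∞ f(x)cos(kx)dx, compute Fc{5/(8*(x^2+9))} 5*pi*exp(-3*k)/48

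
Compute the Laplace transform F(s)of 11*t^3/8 33/(4*s^4)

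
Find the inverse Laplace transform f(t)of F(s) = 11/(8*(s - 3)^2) 11*t*exp(3*t)/8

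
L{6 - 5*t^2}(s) 6/s - 10/s^3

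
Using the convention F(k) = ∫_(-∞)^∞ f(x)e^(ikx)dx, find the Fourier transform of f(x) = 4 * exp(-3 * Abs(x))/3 8/(k^2+9)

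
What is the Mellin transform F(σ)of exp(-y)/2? gamma(σ)/2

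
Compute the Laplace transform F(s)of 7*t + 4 7/s^2 + 4/s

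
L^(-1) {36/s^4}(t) 6 * t^3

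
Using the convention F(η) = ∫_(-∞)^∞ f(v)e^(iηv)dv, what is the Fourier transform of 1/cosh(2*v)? pi/(2*cosh(pi*η/4))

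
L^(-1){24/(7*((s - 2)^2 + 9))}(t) 8*exp(2*t)*sin(3*t)/7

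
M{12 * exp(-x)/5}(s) 12 * gamma(s)/5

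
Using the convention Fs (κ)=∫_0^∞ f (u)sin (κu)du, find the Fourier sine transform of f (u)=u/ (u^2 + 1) pi * exp (-κ)/2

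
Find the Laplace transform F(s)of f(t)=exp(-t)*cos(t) (s + 1)/((s + 1)^2 + 1)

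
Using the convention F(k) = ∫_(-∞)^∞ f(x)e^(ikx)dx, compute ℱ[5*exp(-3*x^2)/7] 5*sqrt(3)*sqrt(pi)*exp(-k^2/12)/21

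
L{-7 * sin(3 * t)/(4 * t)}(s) -7 * atan(3/s)/4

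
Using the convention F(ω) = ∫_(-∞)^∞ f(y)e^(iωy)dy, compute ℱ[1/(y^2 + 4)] pi * exp(-2 * Abs(ω))/2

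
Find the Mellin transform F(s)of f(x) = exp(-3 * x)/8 gamma(s)/(8 * 3^s)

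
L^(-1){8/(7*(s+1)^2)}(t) 8*t*exp(-t)/7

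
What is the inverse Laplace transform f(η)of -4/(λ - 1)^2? -4*η*exp(η)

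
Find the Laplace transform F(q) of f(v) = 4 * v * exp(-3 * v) 4/(q + 3) ^2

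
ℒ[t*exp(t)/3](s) 1/(3*(s - 1)^2)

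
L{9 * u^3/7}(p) 54/(7 * p^4)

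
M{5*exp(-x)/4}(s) 5*gamma(s)/4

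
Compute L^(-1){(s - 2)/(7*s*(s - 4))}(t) exp(2*t)*cosh(2*t)/7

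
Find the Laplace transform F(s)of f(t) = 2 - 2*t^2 2/s - 4/s^3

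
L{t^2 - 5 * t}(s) 2/s^3 - 5/s^2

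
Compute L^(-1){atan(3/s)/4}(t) sin(3*t)/(4*t)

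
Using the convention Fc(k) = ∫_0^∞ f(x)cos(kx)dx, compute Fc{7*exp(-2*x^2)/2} 7*sqrt(2)*sqrt(pi)*exp(-k^2/8)/8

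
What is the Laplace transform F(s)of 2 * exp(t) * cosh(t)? 2 * (s - 1)/(s * (s - 2))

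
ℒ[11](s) 11/s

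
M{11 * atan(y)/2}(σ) -11 * pi * sec(pi * σ/2)/(4 * σ)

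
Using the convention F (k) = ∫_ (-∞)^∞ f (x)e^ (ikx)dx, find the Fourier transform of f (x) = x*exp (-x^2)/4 I*sqrt (pi)*k*exp (-k^2/4)/8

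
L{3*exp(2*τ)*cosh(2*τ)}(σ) 3*(σ - 2)/(σ*(σ - 4))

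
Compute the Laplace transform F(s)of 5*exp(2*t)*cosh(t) 5*(s - 2)/((s - 2)^2 - 1)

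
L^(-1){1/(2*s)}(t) 1/2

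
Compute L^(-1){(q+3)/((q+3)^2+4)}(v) exp(-3*v)*cos(2*v)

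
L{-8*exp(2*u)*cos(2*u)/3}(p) 8*(2 - p)/(3*((p - 2)^2 + 4))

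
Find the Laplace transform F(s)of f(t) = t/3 1/(3*s^2)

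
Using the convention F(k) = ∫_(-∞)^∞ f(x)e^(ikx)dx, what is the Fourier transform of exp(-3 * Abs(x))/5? 6/(5 * (k^2 + 9))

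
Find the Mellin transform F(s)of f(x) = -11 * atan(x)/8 11 * pi * sec(pi * s/2)/(16 * s)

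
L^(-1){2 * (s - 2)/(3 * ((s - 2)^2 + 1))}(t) 2 * exp(2 * t) * cos(t)/3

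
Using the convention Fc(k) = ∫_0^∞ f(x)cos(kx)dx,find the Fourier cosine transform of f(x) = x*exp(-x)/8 (1 - k^2)/(8*(k^2 + 1)^2)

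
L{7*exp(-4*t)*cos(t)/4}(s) 7*(s + 4)/(4*((s + 4)^2 + 1))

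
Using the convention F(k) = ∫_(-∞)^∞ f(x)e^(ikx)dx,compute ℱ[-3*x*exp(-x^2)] -3*I*sqrt(pi)*k*exp(-k^2/4)/2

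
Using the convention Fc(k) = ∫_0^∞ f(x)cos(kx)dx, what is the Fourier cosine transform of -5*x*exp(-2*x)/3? 5*(k^2-4)/(3*(k^2 + 4)^2)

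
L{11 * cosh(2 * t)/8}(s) 11 * s/(8 * (s^2 - 4))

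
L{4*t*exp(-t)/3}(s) 4/(3*(s + 1)^2)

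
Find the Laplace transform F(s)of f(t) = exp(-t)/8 1/(8*(s + 1))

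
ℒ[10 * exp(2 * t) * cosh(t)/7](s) 10 * (s - 2)/(7 * ((s - 2)^2 - 1))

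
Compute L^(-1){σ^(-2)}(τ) τ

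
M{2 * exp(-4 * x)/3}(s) 2^(1 - 2 * s) * gamma(s)/3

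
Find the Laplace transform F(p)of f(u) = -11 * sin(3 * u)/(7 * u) -11 * atan(3/p)/7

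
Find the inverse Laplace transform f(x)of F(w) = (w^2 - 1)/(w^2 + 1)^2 x * cos(x)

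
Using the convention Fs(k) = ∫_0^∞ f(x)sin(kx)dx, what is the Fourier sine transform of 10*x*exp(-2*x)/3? 40*k/(3*(k^2+4)^2)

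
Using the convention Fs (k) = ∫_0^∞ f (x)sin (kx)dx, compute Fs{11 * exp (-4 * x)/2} 11 * k/ (2 * (k^2 + 16))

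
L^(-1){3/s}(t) 3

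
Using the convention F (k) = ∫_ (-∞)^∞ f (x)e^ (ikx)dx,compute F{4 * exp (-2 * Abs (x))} 16/ (k^2 + 4)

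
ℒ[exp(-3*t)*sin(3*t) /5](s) 3/(5*((s + 3) ^2 + 9) ) 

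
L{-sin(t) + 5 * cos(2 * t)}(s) 5 * s/(s^2 + 4) - 1/(s^2 + 1)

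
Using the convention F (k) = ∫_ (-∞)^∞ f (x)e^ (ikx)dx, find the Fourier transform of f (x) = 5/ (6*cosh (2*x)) 5*pi/ (12*cosh (pi*k/4))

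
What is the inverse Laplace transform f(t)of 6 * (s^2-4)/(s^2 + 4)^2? 6 * t * cos(2 * t)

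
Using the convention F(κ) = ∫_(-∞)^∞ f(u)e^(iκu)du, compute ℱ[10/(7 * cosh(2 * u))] 5 * pi/(7 * cosh(pi * κ/4))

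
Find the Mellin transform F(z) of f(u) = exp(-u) gamma(z) 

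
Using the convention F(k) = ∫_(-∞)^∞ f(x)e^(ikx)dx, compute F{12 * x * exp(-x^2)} 6 * I * sqrt(pi) * k * exp(-k^2/4)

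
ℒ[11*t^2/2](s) 11/s^3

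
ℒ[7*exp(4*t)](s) 7/(s - 4)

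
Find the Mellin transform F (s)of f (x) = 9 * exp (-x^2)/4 9 * gamma (s/2)/8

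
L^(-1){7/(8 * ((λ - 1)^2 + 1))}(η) 7 * exp(η) * sin(η)/8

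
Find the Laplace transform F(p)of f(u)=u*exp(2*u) (p - 2)^(-2)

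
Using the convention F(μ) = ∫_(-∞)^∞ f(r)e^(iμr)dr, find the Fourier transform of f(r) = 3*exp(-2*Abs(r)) 12/(μ^2 + 4)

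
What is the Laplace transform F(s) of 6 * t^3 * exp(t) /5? 36/(5 * (s - 1) ^4) 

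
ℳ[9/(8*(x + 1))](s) 9*pi*csc(pi*s)/8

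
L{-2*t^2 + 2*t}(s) 2/s^2 - 4/s^3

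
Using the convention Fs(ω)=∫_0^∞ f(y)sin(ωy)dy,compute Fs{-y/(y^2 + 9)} -pi*exp(-3*ω)/2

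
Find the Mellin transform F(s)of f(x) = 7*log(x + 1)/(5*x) -7*pi*csc(pi*s)/(5*s - 5)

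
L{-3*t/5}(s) -3/(5*s^2)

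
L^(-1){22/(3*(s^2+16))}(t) 11*sin(4*t)/6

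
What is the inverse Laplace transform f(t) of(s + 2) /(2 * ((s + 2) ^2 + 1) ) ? exp(-2 * t) * cos(t) /2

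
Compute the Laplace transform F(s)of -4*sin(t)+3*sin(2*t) 6/(s^2+4) - 4/(s^2+1)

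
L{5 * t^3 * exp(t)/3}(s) 10/(s - 1)^4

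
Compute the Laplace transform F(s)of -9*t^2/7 -18/(7*s^3)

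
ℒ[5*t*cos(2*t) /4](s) 5*(s^2 - 4) /(4*(s^2+4) ^2) 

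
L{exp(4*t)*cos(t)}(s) (s - 4)/((s - 4)^2+1)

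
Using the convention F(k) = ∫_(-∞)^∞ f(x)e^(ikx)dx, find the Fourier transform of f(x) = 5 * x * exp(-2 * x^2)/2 5 * sqrt(2) * I * sqrt(pi) * k * exp(-k^2/8)/16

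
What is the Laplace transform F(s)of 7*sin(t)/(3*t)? 7*atan(1/s)/3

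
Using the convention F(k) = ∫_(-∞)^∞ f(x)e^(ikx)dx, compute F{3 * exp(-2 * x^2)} 3 * sqrt(2) * sqrt(pi) * exp(-k^2/8)/2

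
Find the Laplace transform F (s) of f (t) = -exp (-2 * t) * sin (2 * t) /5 -2/ (5 * (s+2) ^2+20) 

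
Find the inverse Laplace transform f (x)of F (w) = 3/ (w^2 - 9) sinh (3*x)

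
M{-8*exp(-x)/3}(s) -8*gamma(s)/3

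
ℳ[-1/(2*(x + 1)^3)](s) -pi*(s - 2)*(s - 1)/(4*sin(pi*s))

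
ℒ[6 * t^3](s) 36/s^4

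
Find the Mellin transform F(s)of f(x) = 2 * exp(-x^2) gamma(s/2)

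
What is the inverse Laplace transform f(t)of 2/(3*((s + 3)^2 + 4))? exp(-3*t)*sin(2*t)/3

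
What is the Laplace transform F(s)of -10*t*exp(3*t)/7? -10/(7*(s - 3)^2)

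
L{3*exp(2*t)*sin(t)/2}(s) 3/(2*((s - 2)^2 + 1))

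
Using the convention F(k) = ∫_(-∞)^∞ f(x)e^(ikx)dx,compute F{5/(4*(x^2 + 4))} 5*pi*exp(-2*Abs(k))/8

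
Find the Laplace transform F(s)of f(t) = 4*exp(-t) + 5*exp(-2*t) 4/(s + 1) + 5/(s + 2)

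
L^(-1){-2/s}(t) -2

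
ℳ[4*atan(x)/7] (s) -2*pi*sec(pi*s/2)/(7*s)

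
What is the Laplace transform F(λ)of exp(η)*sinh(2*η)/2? 1/((λ - 1)^2-4)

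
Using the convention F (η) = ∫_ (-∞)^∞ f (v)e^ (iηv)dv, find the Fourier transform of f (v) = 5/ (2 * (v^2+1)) 5 * pi * exp (-Abs (η))/2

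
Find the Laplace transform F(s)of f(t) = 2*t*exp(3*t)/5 2/(5*(s - 3)^2)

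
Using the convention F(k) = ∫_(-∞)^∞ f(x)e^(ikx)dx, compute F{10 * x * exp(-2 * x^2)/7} 5 * sqrt(2) * I * sqrt(pi) * k * exp(-k^2/8)/28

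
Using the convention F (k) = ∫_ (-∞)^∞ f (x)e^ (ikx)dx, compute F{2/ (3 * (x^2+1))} 2 * pi * exp (-Abs (k))/3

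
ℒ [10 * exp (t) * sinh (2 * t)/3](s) 20/ (3 * ( (s - 1)^2 - 4))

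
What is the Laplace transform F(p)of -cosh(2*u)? -p/(p^2-4)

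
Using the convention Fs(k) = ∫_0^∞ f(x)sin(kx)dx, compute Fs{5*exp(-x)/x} 5*atan(k)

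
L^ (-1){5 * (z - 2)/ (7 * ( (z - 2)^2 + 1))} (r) 5 * exp (2 * r) * cos (r)/7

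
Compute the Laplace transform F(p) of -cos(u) -p/(p^2+1) 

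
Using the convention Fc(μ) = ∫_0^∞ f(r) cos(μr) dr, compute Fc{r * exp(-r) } (1 - μ^2) /(μ^2 + 1) ^2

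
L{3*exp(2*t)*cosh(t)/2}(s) 3*(s - 2)/(2*((s - 2)^2 - 1))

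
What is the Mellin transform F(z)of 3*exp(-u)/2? 3*gamma(z)/2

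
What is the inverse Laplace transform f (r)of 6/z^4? r^3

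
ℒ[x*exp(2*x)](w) (w - 2)^(-2)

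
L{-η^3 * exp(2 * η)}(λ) -6/(λ - 2)^4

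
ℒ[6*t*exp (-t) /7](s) 6/ (7*(s+1) ^2) 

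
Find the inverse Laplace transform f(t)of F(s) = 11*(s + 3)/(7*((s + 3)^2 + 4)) 11*exp(-3*t)*cos(2*t)/7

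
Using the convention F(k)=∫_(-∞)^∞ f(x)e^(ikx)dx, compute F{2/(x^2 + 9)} 2 * pi * exp(-3 * Abs(k))/3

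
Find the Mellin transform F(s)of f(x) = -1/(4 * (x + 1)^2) pi * (s - 1)/(4 * sin(pi * s))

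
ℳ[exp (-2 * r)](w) gamma (w)/2^w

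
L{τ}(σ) σ^(-2)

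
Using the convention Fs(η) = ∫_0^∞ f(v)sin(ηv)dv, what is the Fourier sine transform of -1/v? -pi/2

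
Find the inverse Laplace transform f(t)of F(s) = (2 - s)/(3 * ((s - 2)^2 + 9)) -exp(2 * t) * cos(3 * t)/3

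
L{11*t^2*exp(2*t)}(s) 22/(s - 2)^3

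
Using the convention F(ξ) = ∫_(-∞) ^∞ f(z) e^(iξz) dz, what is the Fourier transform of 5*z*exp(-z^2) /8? 5*I*sqrt(pi)*ξ*exp(-ξ^2/4) /16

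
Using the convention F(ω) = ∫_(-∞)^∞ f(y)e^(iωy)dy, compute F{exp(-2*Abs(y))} 4/(ω^2 + 4)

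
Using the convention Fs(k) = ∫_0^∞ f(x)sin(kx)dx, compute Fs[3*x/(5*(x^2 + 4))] 3*pi*exp(-2*k)/10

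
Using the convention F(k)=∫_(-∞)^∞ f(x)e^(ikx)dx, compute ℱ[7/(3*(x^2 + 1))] 7*pi*exp(-Abs(k))/3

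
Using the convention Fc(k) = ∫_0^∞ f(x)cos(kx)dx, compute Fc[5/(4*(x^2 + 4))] 5*pi*exp(-2*k)/16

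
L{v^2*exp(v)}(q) 2/(q - 1)^3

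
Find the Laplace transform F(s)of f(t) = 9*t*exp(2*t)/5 9/(5*(s - 2)^2)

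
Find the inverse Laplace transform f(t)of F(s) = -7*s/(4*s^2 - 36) -7*cosh(3*t)/4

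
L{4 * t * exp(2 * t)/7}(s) 4/(7 * (s - 2)^2)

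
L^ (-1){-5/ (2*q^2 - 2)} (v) -5*sinh (v)/2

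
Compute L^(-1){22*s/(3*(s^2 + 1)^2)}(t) 11*t*sin(t)/3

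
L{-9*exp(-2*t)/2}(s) -9/(2*s + 4)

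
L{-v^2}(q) -2/q^3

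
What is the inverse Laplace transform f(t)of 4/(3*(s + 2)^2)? 4*t*exp(-2*t)/3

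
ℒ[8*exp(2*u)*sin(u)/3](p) 8/(3*((p - 2)^2+1))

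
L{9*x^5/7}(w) 1080/(7*w^6)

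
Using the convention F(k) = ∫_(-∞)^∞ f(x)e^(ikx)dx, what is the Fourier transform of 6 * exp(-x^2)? 6 * sqrt(pi) * exp(-k^2/4)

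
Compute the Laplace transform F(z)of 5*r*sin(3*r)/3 10*z/(z^2 + 9)^2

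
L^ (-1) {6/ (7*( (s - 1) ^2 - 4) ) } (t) 3*exp (t)*sinh (2*t) /7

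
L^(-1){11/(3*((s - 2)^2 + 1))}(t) 11*exp(2*t)*sin(t)/3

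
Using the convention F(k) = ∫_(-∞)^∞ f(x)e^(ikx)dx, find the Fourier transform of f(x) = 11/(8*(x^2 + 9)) 11*pi*exp(-3*Abs(k))/24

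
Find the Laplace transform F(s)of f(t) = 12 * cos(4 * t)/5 12 * s/(5 * (s^2+16))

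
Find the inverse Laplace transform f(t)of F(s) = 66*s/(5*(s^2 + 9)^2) 11*t*sin(3*t)/5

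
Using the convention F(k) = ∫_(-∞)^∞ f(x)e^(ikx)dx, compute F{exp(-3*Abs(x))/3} 2/(k^2 + 9)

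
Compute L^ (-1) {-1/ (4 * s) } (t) -1/4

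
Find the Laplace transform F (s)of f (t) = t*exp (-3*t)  (s + 3)^ (-2)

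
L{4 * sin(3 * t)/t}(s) 4 * atan(3/s)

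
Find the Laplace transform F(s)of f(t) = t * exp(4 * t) (s - 4)^(-2)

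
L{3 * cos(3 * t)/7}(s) 3 * s/(7 * (s^2 + 9))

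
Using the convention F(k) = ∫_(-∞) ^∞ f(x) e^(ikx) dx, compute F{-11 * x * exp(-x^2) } -11 * I * sqrt(pi) * k * exp(-k^2/4) /2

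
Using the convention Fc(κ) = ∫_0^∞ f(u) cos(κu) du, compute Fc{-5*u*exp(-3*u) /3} 5*(κ^2 - 9) /(3*(κ^2 + 9) ^2) 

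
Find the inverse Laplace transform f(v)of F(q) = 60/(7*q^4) 10*v^3/7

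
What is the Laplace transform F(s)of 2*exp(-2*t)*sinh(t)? 2/((s+2)^2 - 1)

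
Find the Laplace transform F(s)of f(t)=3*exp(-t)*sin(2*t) 6/((s + 1)^2 + 4)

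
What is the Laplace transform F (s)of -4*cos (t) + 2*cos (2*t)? 2*s/ (s^2 + 4) - 4*s/ (s^2 + 1)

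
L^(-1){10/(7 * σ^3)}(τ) 5 * τ^2/7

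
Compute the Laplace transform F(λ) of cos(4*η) λ/(λ^2 + 16) 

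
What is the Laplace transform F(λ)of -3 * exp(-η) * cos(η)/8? 3 * (-λ - 1)/(8 * ((λ+1)^2+1))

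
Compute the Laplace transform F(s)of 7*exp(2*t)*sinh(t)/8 7/(8*((s - 2)^2 - 1))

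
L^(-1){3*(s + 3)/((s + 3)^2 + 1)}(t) 3*exp(-3*t)*cos(t)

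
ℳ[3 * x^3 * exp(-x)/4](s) 3 * gamma(s + 3)/4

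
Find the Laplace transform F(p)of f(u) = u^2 2/p^3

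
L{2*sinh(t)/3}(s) 2/(3*(s^2 - 1))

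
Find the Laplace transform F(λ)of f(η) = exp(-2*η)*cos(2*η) (λ + 2)/((λ + 2)^2 + 4)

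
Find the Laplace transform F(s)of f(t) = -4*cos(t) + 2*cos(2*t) 2*s/(s^2 + 4) - 4*s/(s^2 + 1)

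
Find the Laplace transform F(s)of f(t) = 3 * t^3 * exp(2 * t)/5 18/(5 * (s - 2)^4)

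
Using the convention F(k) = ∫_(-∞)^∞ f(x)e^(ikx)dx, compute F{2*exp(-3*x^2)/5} 2*sqrt(3)*sqrt(pi)*exp(-k^2/12)/15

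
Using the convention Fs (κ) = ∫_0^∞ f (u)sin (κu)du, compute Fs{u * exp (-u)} 2 * κ/ (κ^2 + 1)^2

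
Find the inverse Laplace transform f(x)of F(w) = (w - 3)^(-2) x*exp(3*x)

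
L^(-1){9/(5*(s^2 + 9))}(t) 3*sin(3*t)/5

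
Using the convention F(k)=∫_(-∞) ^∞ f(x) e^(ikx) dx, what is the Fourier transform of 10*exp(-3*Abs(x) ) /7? 60/(7*(k^2 + 9) ) 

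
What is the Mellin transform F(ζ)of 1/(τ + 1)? pi*csc(pi*ζ)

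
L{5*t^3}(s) 30/s^4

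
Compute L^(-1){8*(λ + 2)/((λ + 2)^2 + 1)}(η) 8*exp(-2*η)*cos(η)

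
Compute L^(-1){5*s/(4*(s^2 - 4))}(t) 5*cosh(2*t)/4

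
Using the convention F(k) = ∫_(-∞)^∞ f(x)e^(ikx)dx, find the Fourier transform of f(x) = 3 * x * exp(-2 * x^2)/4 3 * sqrt(2) * I * sqrt(pi) * k * exp(-k^2/8)/32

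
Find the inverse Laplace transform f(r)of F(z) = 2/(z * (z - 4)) exp(2 * r) * sinh(2 * r)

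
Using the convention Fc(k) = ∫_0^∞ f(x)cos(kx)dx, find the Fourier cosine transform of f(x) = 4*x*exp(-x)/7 4*(1 - k^2)/(7*(k^2 + 1)^2)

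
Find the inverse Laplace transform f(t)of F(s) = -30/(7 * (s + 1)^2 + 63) -10 * exp(-t) * sin(3 * t)/7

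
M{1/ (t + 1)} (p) pi * csc (pi * p)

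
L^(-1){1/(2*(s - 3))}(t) exp(3*t)/2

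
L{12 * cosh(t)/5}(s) 12 * s/(5 * (s^2 - 1))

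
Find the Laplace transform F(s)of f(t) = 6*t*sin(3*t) 36*s/(s^2 + 9)^2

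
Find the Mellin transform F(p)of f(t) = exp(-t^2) gamma(p/2)/2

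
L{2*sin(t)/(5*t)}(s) 2*atan(1/s)/5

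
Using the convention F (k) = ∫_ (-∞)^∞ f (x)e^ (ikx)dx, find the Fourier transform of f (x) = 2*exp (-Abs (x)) 4/ (k^2+1)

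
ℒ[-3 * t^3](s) -18/s^4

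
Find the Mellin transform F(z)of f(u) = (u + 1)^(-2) (-pi*z + pi)/sin(pi*z)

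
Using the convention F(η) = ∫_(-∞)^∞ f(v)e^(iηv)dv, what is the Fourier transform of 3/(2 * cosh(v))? 3 * pi/(2 * cosh(pi * η/2))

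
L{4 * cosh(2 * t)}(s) 4 * s/(s^2 - 4)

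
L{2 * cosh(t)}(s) 2 * s/(s^2 - 1)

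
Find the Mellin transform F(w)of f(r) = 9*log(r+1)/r -9*pi*csc(pi*w)/(w - 1)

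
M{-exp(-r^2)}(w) -gamma(w/2)/2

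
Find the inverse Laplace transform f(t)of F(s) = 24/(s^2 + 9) 8 * sin(3 * t)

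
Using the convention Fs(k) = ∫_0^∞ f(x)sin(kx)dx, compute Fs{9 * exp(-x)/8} 9 * k/(8 * (k^2 + 1))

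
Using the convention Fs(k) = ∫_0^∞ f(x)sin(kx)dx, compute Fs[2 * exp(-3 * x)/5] 2 * k/(5 * (k^2+9))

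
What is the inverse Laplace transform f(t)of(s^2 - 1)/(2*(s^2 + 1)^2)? t*cos(t)/2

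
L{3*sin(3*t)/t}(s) 3*atan(3/s)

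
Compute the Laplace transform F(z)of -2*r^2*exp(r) -4/(z - 1)^3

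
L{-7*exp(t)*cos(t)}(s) 7*(1 - s)/((s - 1)^2 + 1)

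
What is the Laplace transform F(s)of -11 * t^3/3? -22/s^4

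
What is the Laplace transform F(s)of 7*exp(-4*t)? 7/(s + 4)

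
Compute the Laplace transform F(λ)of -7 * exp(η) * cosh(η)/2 7 * (1 - λ)/(2 * λ * (λ - 2))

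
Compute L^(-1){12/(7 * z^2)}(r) 12 * r/7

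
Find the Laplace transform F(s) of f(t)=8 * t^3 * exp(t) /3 16/(s - 1) ^4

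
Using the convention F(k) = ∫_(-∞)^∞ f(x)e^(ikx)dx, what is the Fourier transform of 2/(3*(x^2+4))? pi*exp(-2*Abs(k))/3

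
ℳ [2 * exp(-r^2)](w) gamma(w/2)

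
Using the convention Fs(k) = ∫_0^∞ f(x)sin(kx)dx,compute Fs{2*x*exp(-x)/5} 4*k/(5*(k^2 + 1)^2)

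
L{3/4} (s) 3/ (4*s)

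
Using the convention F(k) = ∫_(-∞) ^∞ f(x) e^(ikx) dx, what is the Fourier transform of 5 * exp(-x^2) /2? 5 * sqrt(pi) * exp(-k^2/4) /2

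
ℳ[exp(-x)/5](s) gamma(s)/5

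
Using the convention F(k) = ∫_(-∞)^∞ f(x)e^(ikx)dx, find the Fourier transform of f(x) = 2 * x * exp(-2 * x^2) sqrt(2) * I * sqrt(pi) * k * exp(-k^2/8)/4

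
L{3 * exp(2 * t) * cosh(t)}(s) 3 * (s - 2)/((s - 2)^2 - 1)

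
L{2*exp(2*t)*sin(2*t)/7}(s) 4/(7*((s - 2)^2 + 4))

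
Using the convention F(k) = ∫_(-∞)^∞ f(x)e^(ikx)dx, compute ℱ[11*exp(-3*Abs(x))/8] 33/(4*(k^2 + 9))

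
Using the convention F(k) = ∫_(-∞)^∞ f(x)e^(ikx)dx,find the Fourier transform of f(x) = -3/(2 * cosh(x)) -3 * pi/(2 * cosh(pi * k/2))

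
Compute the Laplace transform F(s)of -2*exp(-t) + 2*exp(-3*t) 2/(s + 3)-2/(s + 1)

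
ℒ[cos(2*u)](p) p/(p^2 + 4)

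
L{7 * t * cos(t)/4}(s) 7 * (s^2 - 1)/(4 * (s^2 + 1)^2)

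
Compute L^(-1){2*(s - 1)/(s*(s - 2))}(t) 2*exp(t)*cosh(t)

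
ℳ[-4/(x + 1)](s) -4*pi*csc(pi*s)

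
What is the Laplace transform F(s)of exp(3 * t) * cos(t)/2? (s - 3)/(2 * ((s - 3)^2 + 1))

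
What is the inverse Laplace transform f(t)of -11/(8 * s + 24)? -11 * exp(-3 * t)/8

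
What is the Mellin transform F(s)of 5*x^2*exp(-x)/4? 5*gamma(s + 2)/4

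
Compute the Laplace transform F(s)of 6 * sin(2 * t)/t 6 * atan(2/s)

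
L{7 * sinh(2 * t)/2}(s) 7/(s^2-4)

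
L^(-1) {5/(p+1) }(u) 5 * exp(-u) 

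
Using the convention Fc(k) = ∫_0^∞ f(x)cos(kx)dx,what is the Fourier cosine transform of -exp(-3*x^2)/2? -sqrt(3)*sqrt(pi)*exp(-k^2/12)/12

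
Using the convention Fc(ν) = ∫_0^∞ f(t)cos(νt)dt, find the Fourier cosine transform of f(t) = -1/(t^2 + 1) -pi * exp(-ν)/2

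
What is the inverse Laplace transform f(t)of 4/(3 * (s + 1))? 4 * exp(-t)/3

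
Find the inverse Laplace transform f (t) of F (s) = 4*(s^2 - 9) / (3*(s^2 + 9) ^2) 4*t*cos (3*t) /3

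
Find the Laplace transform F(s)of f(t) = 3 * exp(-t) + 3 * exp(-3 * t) 3/(s + 3) + 3/(s + 1)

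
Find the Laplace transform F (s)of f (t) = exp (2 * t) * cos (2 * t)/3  (s - 2)/ (3 * ( (s - 2)^2 + 4))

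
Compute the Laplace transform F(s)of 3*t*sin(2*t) 12*s/(s^2 + 4)^2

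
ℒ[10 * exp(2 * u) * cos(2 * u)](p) 10 * (p - 2)/((p - 2)^2+4)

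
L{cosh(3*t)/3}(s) s/(3*(s^2 - 9))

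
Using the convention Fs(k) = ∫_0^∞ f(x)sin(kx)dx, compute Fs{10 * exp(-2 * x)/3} 10 * k/(3 * (k^2 + 4))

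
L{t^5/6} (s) 20/s^6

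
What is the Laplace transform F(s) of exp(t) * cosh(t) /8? (s - 1) /(8 * s * (s - 2) ) 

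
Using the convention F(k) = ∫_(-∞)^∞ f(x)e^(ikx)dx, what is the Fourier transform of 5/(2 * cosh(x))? 5 * pi/(2 * cosh(pi * k/2))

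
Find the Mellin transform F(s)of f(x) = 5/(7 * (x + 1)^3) 5 * pi * (s - 2) * (s - 1)/(14 * sin(pi * s))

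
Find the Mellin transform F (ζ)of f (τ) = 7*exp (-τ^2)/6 7*gamma (ζ/2)/12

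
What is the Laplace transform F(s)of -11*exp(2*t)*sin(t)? -11/((s - 2)^2 + 1)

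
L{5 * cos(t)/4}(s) 5 * s/(4 * (s^2 + 1))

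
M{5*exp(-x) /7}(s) 5*gamma(s) /7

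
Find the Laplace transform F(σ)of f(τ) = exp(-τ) 1/(σ + 1)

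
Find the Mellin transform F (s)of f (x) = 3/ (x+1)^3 3 * pi * (s - 2) * (s - 1)/ (2 * sin (pi * s))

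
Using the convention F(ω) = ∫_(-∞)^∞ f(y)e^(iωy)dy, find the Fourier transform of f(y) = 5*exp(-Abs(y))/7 10/(7*(ω^2 + 1))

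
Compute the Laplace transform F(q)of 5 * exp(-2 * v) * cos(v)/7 5 * (q + 2)/(7 * ((q + 2)^2 + 1))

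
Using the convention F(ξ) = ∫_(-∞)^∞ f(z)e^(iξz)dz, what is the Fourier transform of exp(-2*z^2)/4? sqrt(2)*sqrt(pi)*exp(-ξ^2/8)/8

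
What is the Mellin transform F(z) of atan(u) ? -pi * sec(pi * z/2) /(2 * z) 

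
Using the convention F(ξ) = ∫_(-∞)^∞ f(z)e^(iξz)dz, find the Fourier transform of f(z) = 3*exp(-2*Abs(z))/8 3/(2*(ξ^2 + 4))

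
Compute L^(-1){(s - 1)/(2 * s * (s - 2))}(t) exp(t) * cosh(t)/2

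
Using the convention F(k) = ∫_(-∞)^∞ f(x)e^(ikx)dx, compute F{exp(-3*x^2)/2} sqrt(3)*sqrt(pi)*exp(-k^2/12)/6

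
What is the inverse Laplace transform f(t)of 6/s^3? 3*t^2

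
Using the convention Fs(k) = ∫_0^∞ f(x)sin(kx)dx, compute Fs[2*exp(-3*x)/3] 2*k/(3*(k^2+9))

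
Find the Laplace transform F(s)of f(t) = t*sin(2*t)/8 s/(2*(s^2 + 4)^2)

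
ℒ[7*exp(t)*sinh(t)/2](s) 7/(2*s*(s - 2))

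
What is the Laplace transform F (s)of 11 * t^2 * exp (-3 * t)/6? 11/ (3 * (s+3)^3)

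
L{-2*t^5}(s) -240/s^6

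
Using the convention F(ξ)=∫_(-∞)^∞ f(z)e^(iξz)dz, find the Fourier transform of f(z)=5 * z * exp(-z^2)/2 5 * I * sqrt(pi) * ξ * exp(-ξ^2/4)/4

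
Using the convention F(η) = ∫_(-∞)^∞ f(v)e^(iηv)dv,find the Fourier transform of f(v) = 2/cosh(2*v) pi/cosh(pi*η/4)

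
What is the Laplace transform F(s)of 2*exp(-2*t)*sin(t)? 2/((s + 2)^2 + 1)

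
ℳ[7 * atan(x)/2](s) -7 * pi * sec(pi * s/2)/(4 * s)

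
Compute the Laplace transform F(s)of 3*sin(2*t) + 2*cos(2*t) 6/(s^2 + 4) + 2*s/(s^2 + 4)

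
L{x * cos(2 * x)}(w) (w^2 - 4)/(w^2 + 4)^2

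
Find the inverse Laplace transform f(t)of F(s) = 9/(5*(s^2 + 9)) 3*sin(3*t)/5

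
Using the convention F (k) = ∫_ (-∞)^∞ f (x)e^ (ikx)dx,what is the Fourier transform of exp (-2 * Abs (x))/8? 1/ (2 * (k^2 + 4))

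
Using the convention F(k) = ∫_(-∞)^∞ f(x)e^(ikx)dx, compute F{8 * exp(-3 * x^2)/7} 8 * sqrt(3) * sqrt(pi) * exp(-k^2/12)/21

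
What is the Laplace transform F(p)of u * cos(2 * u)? (p^2 - 4)/(p^2+4)^2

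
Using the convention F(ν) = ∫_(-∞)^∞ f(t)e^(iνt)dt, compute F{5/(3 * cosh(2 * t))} 5 * pi/(6 * cosh(pi * ν/4))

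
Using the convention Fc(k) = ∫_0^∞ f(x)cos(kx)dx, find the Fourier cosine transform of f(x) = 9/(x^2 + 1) 9*pi*exp(-k)/2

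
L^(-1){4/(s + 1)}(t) 4*exp(-t)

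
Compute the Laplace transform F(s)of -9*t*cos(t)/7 9*(1 - s^2)/(7*(s^2 + 1)^2)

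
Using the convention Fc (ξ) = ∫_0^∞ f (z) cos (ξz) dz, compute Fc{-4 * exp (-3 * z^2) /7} -2 * sqrt (3) * sqrt (pi) * exp (-ξ^2/12) /21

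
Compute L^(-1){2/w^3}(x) x^2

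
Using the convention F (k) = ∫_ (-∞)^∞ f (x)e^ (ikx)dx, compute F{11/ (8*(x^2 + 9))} 11*pi*exp (-3*Abs (k))/24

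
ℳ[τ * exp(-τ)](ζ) gamma(ζ + 1) 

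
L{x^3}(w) 6/w^4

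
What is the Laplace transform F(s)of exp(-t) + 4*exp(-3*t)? 4/(s + 3) + 1/(s + 1)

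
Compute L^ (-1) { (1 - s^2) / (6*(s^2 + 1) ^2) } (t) -t*cos (t) /6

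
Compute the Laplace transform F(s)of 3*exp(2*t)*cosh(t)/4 3*(s - 2)/(4*((s - 2)^2 - 1))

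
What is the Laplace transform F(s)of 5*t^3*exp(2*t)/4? 15/(2*(s - 2)^4)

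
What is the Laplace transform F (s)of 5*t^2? 10/s^3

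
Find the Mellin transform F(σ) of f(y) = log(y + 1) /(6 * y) -pi * csc(pi * σ) /(6 * σ - 6) 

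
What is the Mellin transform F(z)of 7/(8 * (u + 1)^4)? 7 * gamma(z) * gamma(4 - z)/48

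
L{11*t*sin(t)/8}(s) 11*s/(4*(s^2 + 1)^2)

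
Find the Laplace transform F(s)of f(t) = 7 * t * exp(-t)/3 7/(3 * (s + 1)^2)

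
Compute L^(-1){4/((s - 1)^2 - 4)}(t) 2 * exp(t) * sinh(2 * t)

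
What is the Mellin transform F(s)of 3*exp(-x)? 3*gamma(s)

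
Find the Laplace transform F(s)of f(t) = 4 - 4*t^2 4/s - 8/s^3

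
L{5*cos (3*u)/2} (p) 5*p/ (2*(p^2 + 9))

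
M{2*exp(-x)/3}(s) 2*gamma(s)/3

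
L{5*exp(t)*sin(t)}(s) 5/((s - 1)^2 + 1)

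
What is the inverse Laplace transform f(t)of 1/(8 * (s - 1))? exp(t)/8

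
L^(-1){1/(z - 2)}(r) exp(2 * r)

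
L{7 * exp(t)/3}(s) 7/(3 * (s - 1))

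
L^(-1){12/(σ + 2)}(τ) 12*exp(-2*τ)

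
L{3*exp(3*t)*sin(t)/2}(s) 3/(2*((s - 3)^2+1))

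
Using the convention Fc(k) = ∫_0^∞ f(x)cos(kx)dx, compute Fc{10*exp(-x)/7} 10/(7*(k^2 + 1))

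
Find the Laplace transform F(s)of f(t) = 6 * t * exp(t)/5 6/(5 * (s - 1)^2)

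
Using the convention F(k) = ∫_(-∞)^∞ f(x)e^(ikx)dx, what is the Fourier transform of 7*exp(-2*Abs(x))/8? 7/(2*(k^2 + 4))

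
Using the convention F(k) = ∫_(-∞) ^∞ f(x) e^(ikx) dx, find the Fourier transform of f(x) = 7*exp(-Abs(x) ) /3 14/(3*(k^2 + 1) ) 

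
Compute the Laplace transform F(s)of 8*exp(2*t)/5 8/(5*(s - 2))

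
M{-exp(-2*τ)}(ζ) -gamma(ζ)/2^ζ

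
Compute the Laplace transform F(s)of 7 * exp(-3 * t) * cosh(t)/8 7 * (s + 3)/(8 * ((s + 3)^2 - 1))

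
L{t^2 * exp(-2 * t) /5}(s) 2/(5 * (s+2) ^3) 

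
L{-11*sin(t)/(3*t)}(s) -11*atan(1/s)/3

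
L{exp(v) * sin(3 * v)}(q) 3/((q - 1)^2 + 9)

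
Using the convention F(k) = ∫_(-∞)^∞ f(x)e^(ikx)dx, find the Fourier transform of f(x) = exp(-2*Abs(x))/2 2/(k^2 + 4)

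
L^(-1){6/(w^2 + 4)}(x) 3 * sin(2 * x)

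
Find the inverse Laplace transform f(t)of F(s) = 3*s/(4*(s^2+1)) 3*cos(t)/4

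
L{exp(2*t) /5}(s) 1/(5*(s - 2) ) 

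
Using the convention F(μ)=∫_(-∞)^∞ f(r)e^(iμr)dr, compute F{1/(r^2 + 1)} pi*exp(-Abs(μ))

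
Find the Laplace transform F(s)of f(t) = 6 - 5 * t 6/s - 5/s^2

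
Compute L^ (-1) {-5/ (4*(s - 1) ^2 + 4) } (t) -5*exp (t)*sin (t) /4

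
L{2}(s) 2/s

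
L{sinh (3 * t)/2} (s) 3/ (2 * (s^2 - 9))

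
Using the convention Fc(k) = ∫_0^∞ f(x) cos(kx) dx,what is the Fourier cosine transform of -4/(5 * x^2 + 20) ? -pi * exp(-2 * k) /5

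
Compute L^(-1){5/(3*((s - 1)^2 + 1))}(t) 5*exp(t)*sin(t)/3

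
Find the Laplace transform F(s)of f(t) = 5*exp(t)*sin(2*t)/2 5/((s - 1)^2+4)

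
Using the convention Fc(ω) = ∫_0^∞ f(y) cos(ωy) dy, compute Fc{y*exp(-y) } (1 - ω^2) /(ω^2 + 1) ^2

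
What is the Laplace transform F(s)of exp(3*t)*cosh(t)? (s - 3)/((s - 3)^2 - 1)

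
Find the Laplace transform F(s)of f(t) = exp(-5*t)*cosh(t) (s + 5)/((s + 5)^2-1)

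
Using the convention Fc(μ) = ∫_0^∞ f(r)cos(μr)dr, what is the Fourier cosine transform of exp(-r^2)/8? sqrt(pi)*exp(-μ^2/4)/16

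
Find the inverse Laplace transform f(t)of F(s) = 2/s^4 t^3/3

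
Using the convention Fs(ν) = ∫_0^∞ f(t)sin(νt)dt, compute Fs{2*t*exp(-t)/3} 4*ν/(3*(ν^2+1)^2)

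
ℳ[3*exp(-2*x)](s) 3*gamma(s) /2^s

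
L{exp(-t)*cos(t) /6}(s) (s + 1) /(6*((s + 1) ^2 + 1) ) 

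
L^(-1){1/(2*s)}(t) 1/2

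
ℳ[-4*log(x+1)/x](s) 4*pi*csc(pi*s)/(s - 1)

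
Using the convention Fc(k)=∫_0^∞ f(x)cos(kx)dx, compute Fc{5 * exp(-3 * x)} 15/(k^2 + 9)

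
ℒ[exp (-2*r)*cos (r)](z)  (z + 2)/ ( (z + 2)^2 + 1)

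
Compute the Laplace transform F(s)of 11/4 11/(4*s)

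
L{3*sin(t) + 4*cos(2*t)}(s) 4*s/(s^2 + 4) + 3/(s^2 + 1)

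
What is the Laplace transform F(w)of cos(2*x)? w/(w^2 + 4)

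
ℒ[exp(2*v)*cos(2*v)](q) (q - 2)/((q - 2)^2 + 4)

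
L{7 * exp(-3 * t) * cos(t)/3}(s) 7 * (s + 3)/(3 * ((s + 3)^2 + 1))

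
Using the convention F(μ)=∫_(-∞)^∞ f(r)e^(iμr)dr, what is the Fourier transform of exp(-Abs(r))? 2/(μ^2+1)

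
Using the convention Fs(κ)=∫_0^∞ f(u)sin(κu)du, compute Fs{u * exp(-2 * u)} 4 * κ/(κ^2 + 4)^2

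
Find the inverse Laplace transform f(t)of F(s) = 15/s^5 5*t^4/8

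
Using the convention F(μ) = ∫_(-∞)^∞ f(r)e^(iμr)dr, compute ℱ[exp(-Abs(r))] 2/(μ^2 + 1)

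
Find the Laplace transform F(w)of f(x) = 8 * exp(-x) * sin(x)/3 8/(3 * ((w + 1)^2 + 1))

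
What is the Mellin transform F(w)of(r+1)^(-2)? (-pi * w+pi)/sin(pi * w)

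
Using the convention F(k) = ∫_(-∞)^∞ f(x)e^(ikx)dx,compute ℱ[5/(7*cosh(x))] 5*pi/(7*cosh(pi*k/2))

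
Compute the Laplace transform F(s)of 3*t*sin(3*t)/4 9*s/(2*(s^2+9)^2)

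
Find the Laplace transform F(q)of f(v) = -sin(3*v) -3/(q^2 + 9)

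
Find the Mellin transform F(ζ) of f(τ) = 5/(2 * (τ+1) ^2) -5 * pi * (ζ - 1) /(2 * sin(pi * ζ) ) 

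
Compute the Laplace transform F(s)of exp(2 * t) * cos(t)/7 (s - 2)/(7 * ((s - 2)^2+1))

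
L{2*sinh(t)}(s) 2/(s^2-1)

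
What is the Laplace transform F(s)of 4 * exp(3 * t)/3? 4/(3 * (s - 3))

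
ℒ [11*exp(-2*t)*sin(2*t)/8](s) 11/(4*((s+2)^2+4))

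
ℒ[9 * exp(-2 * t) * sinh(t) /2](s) 9/(2 * ((s + 2) ^2-1) ) 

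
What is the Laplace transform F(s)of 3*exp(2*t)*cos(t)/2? 3*(s - 2)/(2*((s - 2)^2 + 1))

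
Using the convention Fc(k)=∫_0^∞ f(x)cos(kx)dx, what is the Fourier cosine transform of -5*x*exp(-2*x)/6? 5*(k^2 - 4)/(6*(k^2+4)^2)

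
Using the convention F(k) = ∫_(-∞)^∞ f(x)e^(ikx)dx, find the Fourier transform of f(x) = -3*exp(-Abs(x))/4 -3/(2*k^2 + 2)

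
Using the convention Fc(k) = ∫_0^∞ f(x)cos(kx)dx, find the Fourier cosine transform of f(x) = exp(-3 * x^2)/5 sqrt(3) * sqrt(pi) * exp(-k^2/12)/30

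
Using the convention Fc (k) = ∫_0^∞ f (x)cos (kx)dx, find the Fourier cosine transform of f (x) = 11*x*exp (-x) 11*(1 - k^2)/ (k^2+1)^2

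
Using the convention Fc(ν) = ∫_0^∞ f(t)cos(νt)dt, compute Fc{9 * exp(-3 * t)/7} 27/(7 * (ν^2 + 9))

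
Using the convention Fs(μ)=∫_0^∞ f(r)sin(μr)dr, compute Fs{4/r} 2*pi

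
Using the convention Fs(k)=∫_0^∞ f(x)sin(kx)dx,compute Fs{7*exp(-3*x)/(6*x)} 7*atan(k/3)/6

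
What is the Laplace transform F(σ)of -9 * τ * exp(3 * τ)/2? -9/(2 * (σ - 3)^2)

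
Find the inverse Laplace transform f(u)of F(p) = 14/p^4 7 * u^3/3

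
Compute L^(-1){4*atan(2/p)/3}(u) 4*sin(2*u)/(3*u)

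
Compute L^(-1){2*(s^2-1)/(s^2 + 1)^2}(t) 2*t*cos(t)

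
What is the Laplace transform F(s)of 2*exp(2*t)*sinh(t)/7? 2/(7*((s - 2)^2 - 1))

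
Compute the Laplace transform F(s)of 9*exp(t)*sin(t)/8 9/(8*((s - 1)^2 + 1))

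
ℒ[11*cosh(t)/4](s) 11*s/(4*(s^2 - 1))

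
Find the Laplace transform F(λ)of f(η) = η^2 2/λ^3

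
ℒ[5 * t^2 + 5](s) 10/s^3 + 5/s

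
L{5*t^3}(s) 30/s^4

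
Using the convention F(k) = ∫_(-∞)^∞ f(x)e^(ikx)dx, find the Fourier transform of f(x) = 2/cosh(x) 2*pi/cosh(pi*k/2)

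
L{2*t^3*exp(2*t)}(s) 12/(s - 2)^4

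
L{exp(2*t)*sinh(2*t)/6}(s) 1/(3*s*(s - 4))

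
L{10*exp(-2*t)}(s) 10/(s + 2)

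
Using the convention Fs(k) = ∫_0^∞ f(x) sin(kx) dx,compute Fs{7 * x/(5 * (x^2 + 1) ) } 7 * pi * exp(-k) /10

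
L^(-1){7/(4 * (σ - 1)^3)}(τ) 7 * τ^2 * exp(τ)/8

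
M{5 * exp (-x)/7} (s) 5 * gamma (s)/7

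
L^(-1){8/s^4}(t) 4 * t^3/3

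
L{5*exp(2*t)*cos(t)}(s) 5*(s - 2)/((s - 2)^2 + 1)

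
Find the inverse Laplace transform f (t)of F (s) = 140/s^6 7 * t^5/6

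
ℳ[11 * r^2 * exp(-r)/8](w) 11 * gamma(w+2)/8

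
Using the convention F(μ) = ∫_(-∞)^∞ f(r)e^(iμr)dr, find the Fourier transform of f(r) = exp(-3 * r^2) sqrt(3) * sqrt(pi) * exp(-μ^2/12)/3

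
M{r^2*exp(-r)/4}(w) gamma(w+2)/4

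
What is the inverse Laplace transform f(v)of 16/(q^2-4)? 8 * sinh(2 * v)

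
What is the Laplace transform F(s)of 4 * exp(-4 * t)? 4/(s + 4)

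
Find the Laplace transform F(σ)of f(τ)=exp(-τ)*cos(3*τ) (σ + 1)/((σ + 1)^2 + 9)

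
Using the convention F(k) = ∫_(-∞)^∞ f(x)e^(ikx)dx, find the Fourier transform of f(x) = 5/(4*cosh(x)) 5*pi/(4*cosh(pi*k/2))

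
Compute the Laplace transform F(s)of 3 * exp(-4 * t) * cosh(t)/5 3 * (s + 4)/(5 * ((s + 4)^2-1))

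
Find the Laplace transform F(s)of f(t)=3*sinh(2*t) 6/(s^2 - 4)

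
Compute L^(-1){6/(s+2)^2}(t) 6 * t * exp(-2 * t)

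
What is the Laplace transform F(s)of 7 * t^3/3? 14/s^4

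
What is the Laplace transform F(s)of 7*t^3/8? 21/(4*s^4)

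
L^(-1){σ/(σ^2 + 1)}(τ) cos(τ)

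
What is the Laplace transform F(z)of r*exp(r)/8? 1/(8*(z - 1)^2)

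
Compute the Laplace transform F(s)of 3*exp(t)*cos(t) 3*(s - 1)/((s - 1)^2 + 1)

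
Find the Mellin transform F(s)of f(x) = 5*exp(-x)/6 5*gamma(s)/6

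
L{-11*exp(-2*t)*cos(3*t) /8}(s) 11*(-s - 2) /(8*((s + 2) ^2 + 9) ) 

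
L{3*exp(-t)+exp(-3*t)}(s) 3/(s+1)+1/(s+3)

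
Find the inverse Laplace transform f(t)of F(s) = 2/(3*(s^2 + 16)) sin(4*t)/6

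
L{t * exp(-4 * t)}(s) (s + 4)^(-2)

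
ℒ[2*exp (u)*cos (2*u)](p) 2*(p - 1)/ ( (p - 1)^2 + 4)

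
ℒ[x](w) w^(-2)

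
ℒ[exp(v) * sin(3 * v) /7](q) 3/(7 * ((q - 1) ^2 + 9) ) 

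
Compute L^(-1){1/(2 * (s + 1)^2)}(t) t * exp(-t)/2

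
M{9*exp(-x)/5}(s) 9*gamma(s)/5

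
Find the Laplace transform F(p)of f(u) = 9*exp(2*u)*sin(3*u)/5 27/(5*((p - 2)^2 + 9))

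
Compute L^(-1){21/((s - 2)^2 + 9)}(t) 7*exp(2*t)*sin(3*t)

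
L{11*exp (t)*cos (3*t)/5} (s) 11*(s - 1)/ (5*( (s - 1)^2 + 9))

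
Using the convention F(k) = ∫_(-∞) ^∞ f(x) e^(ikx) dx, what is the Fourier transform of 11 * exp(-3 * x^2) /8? 11 * sqrt(3) * sqrt(pi) * exp(-k^2/12) /24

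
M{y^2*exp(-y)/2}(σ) gamma(σ + 2)/2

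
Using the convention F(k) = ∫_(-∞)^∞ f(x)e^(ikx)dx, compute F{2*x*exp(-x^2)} I*sqrt(pi)*k*exp(-k^2/4)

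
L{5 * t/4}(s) 5/(4 * s^2)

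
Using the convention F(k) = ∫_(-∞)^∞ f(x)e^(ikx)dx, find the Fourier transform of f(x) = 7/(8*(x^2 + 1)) 7*pi*exp(-Abs(k))/8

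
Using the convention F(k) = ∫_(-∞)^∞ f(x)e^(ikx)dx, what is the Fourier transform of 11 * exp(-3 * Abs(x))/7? 66/(7 * (k^2 + 9))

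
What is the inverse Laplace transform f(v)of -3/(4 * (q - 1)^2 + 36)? -exp(v) * sin(3 * v)/4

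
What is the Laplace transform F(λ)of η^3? 6/λ^4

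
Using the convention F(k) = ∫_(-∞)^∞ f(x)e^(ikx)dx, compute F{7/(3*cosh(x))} 7*pi/(3*cosh(pi*k/2))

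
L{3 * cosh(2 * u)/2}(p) 3 * p/(2 * (p^2 - 4))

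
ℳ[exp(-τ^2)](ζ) gamma(ζ/2)/2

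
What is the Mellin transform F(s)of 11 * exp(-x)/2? 11 * gamma(s)/2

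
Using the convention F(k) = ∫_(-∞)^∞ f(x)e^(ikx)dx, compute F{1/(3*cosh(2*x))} pi/(6*cosh(pi*k/4))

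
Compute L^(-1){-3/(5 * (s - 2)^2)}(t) -3 * t * exp(2 * t)/5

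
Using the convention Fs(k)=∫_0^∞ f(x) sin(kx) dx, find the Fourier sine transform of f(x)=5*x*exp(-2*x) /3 20*k/(3*(k^2+4) ^2) 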